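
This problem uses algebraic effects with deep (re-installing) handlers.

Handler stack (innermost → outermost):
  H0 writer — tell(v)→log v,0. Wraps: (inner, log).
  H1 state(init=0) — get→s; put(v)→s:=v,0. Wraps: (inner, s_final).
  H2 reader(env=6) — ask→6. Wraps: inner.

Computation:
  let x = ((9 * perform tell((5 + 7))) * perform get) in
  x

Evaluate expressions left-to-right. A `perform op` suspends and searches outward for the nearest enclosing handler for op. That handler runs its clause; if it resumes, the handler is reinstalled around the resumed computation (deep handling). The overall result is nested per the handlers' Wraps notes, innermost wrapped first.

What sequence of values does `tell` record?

Answer: (12)

Step-by-step:
tell(12) @ H0 ⇒ log+=12
get @ H1 ⇒ 0
H0 returns (0, (12))
H1 returns ((0, (12)), 0)
H2 returns ((0, (12)), 0)
= ((0, (12)), 0)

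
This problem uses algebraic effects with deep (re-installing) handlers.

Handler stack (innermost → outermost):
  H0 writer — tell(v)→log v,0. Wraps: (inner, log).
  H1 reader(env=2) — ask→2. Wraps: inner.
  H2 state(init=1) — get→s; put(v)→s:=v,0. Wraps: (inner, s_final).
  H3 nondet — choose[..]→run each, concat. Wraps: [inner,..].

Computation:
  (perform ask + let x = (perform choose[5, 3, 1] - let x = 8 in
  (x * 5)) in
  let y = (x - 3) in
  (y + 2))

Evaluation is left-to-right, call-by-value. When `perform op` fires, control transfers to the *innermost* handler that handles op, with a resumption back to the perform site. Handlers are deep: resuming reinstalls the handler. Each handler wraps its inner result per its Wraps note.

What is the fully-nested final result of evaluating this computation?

Evaluation trace:
ask @ H1 ⇒ 2
choose[5, 3, 1] @ H3
  branch[0] choose=5:
    H0 returns (-34, ())
    H1 returns (-34, ())
    H2 returns ((-34, ()), 1)
    H3 returns [((-34, ()), 1)]
  branch[1] choose=3:
    H0 returns (-36, ())
    H1 returns (-36, ())
    H2 returns ((-36, ()), 1)
    H3 returns [((-36, ()), 1)]
  branch[2] choose=1:
    H0 returns (-38, ())
    H1 returns (-38, ())
    H2 returns ((-38, ()), 1)
    H3 returns [((-38, ()), 1)]
= [((-34, ()), 1), ((-36, ()), 1), ((-38, ()), 1)]

Answer: [((-34, ()), 1), ((-36, ()), 1), ((-38, ()), 1)]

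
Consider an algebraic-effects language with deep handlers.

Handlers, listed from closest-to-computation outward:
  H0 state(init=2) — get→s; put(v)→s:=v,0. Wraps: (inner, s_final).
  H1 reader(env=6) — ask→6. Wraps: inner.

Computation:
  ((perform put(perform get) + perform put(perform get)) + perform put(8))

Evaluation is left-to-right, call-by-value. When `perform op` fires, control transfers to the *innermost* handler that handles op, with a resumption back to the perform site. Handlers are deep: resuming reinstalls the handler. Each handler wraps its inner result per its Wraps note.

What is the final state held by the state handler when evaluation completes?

Answer: 8

Working:
get @ H0 ⇒ 2
put(2) @ H0 ⇒ s:=2
get @ H0 ⇒ 2
put(2) @ H0 ⇒ s:=2
put(8) @ H0 ⇒ s:=8
H0 returns (0, 8)
H1 returns (0, 8)
= (0, 8)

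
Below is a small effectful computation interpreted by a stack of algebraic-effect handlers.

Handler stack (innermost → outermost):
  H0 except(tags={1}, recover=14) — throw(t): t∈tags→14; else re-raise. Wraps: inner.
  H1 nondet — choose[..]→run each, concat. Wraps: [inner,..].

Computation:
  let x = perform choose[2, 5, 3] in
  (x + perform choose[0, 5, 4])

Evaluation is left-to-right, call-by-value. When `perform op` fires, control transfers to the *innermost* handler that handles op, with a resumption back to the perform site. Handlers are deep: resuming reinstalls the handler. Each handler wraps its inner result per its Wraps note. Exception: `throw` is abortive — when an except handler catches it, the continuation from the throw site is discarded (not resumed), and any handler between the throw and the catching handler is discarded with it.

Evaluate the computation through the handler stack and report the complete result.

Step-by-step:
choose[2, 5, 3] @ H1
  branch[0] choose=2:
    choose[0, 5, 4] @ H1
      branch[0] choose=0:
        H0 returns 2
        H1 returns [2]
      branch[1] choose=5:
        H0 returns 7
        H1 returns [7]
      branch[2] choose=4:
        H0 returns 6
        H1 returns [6]
  branch[1] choose=5:
    choose[0, 5, 4] @ H1
      branch[0] choose=0:
        H0 returns 5
        H1 returns [5]
      branch[1] choose=5:
        H0 returns 10
        H1 returns [10]
      branch[2] choose=4:
        H0 returns 9
        H1 returns [9]
  branch[2] choose=3:
    choose[0, 5, 4] @ H1
      branch[0] choose=0:
        H0 returns 3
        H1 returns [3]
      branch[1] choose=5:
        H0 returns 8
        H1 returns [8]
      branch[2] choose=4:
        H0 returns 7
        H1 returns [7]
= [2, 7, 6, 5, 10, 9, 3, 8, 7]

Answer: [2, 7, 6, 5, 10, 9, 3, 8, 7]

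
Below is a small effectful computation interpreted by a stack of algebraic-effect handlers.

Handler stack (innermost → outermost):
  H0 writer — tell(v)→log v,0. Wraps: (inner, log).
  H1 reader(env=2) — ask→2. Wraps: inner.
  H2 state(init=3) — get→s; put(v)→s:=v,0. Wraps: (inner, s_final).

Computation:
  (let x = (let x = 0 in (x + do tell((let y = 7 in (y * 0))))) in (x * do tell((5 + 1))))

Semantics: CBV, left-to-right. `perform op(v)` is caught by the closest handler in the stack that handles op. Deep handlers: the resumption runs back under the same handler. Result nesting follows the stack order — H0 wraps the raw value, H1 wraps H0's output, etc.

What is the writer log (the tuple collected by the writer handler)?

Step-by-step:
tell(0) @ H0 ⇒ log+=0
tell(6) @ H0 ⇒ log+=6
H0 returns (0, (0, 6))
H1 returns (0, (0, 6))
H2 returns ((0, (0, 6)), 3)
= ((0, (0, 6)), 3)

Answer: (0, 6)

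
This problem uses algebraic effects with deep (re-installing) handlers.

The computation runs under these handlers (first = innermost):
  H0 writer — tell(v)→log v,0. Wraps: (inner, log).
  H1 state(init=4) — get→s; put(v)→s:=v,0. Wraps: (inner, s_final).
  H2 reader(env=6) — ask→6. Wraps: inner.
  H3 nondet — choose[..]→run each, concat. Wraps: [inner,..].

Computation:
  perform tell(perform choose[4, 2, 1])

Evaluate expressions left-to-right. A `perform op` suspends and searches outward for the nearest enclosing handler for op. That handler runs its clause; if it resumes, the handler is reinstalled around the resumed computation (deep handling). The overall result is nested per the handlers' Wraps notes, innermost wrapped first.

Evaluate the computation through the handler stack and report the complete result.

Evaluation trace:
choose[4, 2, 1] @ H3
  branch[0] choose=4:
    tell(4) @ H0 ⇒ log+=4
    H0 returns (0, (4))
    H1 returns ((0, (4)), 4)
    H2 returns ((0, (4)), 4)
    H3 returns [((0, (4)), 4)]
  branch[1] choose=2:
    tell(2) @ H0 ⇒ log+=2
    H0 returns (0, (2))
    H1 returns ((0, (2)), 4)
    H2 returns ((0, (2)), 4)
    H3 returns [((0, (2)), 4)]
  branch[2] choose=1:
    tell(1) @ H0 ⇒ log+=1
    H0 returns (0, (1))
    H1 returns ((0, (1)), 4)
    H2 returns ((0, (1)), 4)
    H3 returns [((0, (1)), 4)]
= [((0, (4)), 4), ((0, (2)), 4), ((0, (1)), 4)]

Answer: [((0, (4)), 4), ((0, (2)), 4), ((0, (1)), 4)]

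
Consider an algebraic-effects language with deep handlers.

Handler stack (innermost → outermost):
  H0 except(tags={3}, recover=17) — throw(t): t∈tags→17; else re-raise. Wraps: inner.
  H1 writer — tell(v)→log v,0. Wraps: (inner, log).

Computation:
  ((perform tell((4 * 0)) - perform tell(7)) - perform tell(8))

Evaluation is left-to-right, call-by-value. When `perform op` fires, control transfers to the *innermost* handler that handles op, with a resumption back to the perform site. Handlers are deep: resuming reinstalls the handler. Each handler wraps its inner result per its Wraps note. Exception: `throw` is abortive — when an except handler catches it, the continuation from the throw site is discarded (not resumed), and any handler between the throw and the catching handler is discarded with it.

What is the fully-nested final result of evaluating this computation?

Working:
tell(0) @ H1 ⇒ log+=0
tell(7) @ H1 ⇒ log+=7
tell(8) @ H1 ⇒ log+=8
H0 returns 0
H1 returns (0, (0, 7, 8))
= (0, (0, 7, 8))

Answer: (0, (0, 7, 8))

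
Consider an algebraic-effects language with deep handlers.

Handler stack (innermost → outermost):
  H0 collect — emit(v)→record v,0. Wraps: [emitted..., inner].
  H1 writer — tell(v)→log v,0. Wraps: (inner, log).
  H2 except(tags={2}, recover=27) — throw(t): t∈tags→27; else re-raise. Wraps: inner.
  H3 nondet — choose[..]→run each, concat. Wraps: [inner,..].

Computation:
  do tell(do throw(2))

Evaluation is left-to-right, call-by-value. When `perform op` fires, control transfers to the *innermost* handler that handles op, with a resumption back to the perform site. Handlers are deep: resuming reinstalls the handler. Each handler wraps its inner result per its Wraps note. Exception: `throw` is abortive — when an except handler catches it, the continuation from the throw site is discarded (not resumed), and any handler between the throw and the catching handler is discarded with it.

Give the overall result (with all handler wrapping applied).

Answer: [27]

Evaluation trace:
throw(2) @ H2 caught ⇒ 27
H3 returns [27]
= [27]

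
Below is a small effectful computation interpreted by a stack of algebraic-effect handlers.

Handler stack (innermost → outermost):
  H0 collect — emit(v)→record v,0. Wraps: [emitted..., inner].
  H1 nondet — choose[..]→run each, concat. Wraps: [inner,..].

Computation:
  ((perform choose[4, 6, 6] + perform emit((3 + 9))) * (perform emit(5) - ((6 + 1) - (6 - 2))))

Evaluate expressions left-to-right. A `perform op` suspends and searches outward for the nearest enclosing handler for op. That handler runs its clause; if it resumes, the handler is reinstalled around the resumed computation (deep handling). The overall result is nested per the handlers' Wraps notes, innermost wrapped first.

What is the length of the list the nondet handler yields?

Answer: 3

Step-by-step:
choose[4, 6, 6] @ H1
  branch[0] choose=4:
    emit(12) @ H0 ⇒ out+=12
    emit(5) @ H0 ⇒ out+=5
    H0 returns [12, 5, -12]
    H1 returns [[12, 5, -12]]
  branch[1] choose=6:
    emit(12) @ H0 ⇒ out+=12
    emit(5) @ H0 ⇒ out+=5
    H0 returns [12, 5, -18]
    H1 returns [[12, 5, -18]]
  branch[2] choose=6:
    emit(12) @ H0 ⇒ out+=12
    emit(5) @ H0 ⇒ out+=5
    H0 returns [12, 5, -18]
    H1 returns [[12, 5, -18]]
= [[12, 5, -12], [12, 5, -18], [12, 5, -18]]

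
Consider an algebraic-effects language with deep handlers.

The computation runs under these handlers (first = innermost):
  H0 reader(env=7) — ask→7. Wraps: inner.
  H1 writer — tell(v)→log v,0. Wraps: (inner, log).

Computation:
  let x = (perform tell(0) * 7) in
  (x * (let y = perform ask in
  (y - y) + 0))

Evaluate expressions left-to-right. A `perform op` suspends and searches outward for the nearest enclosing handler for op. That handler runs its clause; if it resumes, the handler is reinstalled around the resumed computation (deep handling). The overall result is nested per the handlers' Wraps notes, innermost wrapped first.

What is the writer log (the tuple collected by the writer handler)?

Step-by-step:
tell(0) @ H1 ⇒ log+=0
ask @ H0 ⇒ 7
H0 returns 0
H1 returns (0, (0))
= (0, (0))

Answer: (0)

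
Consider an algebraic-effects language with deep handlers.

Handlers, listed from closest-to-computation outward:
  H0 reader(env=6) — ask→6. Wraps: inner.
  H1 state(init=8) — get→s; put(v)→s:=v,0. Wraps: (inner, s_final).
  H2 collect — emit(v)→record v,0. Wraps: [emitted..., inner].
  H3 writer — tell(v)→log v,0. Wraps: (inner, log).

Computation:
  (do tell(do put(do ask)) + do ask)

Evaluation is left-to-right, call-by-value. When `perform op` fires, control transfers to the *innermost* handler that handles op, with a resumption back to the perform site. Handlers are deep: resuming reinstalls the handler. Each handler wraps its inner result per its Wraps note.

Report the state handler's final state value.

Evaluation trace:
ask @ H0 ⇒ 6
put(6) @ H1 ⇒ s:=6
tell(0) @ H3 ⇒ log+=0
ask @ H0 ⇒ 6
H0 returns 6
H1 returns (6, 6)
H2 returns [(6, 6)]
H3 returns ([(6, 6)], (0))
= ([(6, 6)], (0))

Answer: 6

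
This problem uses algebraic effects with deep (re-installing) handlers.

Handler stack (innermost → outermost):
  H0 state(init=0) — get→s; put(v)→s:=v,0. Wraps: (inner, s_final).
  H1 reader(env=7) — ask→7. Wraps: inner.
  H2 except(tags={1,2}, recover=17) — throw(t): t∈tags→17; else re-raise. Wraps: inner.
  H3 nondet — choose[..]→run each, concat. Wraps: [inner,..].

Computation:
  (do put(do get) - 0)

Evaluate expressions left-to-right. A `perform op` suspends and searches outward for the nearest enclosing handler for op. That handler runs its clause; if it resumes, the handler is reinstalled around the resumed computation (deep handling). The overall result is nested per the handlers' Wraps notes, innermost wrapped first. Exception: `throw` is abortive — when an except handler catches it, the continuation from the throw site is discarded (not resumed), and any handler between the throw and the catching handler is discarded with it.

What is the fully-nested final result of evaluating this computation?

Answer: [(0, 0)]

Working:
get @ H0 ⇒ 0
put(0) @ H0 ⇒ s:=0
H0 returns (0, 0)
H1 returns (0, 0)
H2 returns (0, 0)
H3 returns [(0, 0)]
= [(0, 0)]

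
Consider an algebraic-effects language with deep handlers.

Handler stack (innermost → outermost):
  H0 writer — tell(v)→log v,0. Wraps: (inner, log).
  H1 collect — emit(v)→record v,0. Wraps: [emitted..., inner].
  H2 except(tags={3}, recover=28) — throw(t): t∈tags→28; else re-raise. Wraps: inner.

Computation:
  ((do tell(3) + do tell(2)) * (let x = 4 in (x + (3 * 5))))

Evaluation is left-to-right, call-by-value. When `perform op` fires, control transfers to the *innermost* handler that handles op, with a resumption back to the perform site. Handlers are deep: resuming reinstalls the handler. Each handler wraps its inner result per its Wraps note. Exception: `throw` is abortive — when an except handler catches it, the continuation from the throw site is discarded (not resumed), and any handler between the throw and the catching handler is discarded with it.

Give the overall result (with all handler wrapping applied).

Evaluation trace:
tell(3) @ H0 ⇒ log+=3
tell(2) @ H0 ⇒ log+=2
H0 returns (0, (3, 2))
H1 returns [(0, (3, 2))]
H2 returns [(0, (3, 2))]
= [(0, (3, 2))]

Answer: [(0, (3, 2))]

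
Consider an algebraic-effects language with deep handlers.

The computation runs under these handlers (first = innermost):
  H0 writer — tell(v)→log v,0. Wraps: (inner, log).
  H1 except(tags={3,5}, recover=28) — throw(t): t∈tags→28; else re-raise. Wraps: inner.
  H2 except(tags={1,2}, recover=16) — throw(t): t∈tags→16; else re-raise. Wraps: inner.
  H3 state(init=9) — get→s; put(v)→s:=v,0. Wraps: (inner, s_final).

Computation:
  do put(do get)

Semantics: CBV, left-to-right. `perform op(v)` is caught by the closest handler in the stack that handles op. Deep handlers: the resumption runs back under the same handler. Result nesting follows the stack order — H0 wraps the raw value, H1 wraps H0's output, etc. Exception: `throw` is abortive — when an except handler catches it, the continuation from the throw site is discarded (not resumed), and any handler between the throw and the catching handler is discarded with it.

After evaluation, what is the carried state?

Answer: 9

Evaluation trace:
get @ H3 ⇒ 9
put(9) @ H3 ⇒ s:=9
H0 returns (0, ())
H1 returns (0, ())
H2 returns (0, ())
H3 returns ((0, ()), 9)
= ((0, ()), 9)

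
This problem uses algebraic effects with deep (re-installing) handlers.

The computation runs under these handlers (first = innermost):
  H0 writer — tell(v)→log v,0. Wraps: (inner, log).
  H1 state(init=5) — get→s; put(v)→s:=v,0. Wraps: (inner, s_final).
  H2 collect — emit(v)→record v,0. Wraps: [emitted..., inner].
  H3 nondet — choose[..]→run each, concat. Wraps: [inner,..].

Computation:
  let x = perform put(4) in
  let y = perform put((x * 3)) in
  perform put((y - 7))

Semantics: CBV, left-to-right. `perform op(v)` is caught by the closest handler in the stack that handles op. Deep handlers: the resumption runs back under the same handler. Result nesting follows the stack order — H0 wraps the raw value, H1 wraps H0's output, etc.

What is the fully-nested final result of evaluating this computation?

Answer: [[((0, ()), -7)]]

Working:
put(4) @ H1 ⇒ s:=4
put(0) @ H1 ⇒ s:=0
put(-7) @ H1 ⇒ s:=-7
H0 returns (0, ())
H1 returns ((0, ()), -7)
H2 returns [((0, ()), -7)]
H3 returns [[((0, ()), -7)]]
= [[((0, ()), -7)]]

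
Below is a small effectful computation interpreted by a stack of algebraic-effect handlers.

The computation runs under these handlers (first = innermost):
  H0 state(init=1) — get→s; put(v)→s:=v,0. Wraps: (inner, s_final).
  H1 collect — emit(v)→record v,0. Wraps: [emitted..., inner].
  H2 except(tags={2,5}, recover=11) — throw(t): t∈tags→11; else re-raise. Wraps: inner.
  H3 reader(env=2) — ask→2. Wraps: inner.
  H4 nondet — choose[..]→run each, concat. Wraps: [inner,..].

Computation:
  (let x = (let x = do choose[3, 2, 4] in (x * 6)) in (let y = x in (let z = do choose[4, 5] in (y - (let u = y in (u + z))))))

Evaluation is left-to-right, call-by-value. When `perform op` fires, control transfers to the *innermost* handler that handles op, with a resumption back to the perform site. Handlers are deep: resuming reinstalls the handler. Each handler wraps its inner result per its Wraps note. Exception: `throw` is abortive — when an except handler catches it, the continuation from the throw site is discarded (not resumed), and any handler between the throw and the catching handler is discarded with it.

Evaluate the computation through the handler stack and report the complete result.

Answer: [[(-4, 1)], [(-5, 1)], [(-4, 1)], [(-5, 1)], [(-4, 1)], [(-5, 1)]]

Evaluation trace:
choose[3, 2, 4] @ H4
  branch[0] choose=3:
    choose[4, 5] @ H4
      branch[0] choose=4:
        H0 returns (-4, 1)
        H1 returns [(-4, 1)]
        H2 returns [(-4, 1)]
        H3 returns [(-4, 1)]
        H4 returns [[(-4, 1)]]
      branch[1] choose=5:
        H0 returns (-5, 1)
        H1 returns [(-5, 1)]
        H2 returns [(-5, 1)]
        H3 returns [(-5, 1)]
        H4 returns [[(-5, 1)]]
  branch[1] choose=2:
    choose[4, 5] @ H4
      branch[0] choose=4:
        H0 returns (-4, 1)
        H1 returns [(-4, 1)]
        H2 returns [(-4, 1)]
        H3 returns [(-4, 1)]
        H4 returns [[(-4, 1)]]
      branch[1] choose=5:
        H0 returns (-5, 1)
        H1 returns [(-5, 1)]
        H2 returns [(-5, 1)]
        H3 returns [(-5, 1)]
        H4 returns [[(-5, 1)]]
  branch[2] choose=4:
    choose[4, 5] @ H4
      branch[0] choose=4:
        H0 returns (-4, 1)
        H1 returns [(-4, 1)]
        H2 returns [(-4, 1)]
        H3 returns [(-4, 1)]
        H4 returns [[(-4, 1)]]
      branch[1] choose=5:
        H0 returns (-5, 1)
        H1 returns [(-5, 1)]
        H2 returns [(-5, 1)]
        H3 returns [(-5, 1)]
        H4 returns [[(-5, 1)]]
= [[(-4, 1)], [(-5, 1)], [(-4, 1)], [(-5, 1)], [(-4, 1)], [(-5, 1)]]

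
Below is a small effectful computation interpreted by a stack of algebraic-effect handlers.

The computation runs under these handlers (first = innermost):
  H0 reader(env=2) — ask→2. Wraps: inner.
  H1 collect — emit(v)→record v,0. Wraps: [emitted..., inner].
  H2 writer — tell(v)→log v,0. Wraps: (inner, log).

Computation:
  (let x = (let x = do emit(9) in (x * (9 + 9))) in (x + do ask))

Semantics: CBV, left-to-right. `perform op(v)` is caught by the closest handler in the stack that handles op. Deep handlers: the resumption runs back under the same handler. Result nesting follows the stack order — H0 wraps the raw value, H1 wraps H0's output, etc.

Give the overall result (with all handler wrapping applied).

Answer: ([9, 2], ())

Step-by-step:
emit(9) @ H1 ⇒ out+=9
ask @ H0 ⇒ 2
H0 returns 2
H1 returns [9, 2]
H2 returns ([9, 2], ())
= ([9, 2], ())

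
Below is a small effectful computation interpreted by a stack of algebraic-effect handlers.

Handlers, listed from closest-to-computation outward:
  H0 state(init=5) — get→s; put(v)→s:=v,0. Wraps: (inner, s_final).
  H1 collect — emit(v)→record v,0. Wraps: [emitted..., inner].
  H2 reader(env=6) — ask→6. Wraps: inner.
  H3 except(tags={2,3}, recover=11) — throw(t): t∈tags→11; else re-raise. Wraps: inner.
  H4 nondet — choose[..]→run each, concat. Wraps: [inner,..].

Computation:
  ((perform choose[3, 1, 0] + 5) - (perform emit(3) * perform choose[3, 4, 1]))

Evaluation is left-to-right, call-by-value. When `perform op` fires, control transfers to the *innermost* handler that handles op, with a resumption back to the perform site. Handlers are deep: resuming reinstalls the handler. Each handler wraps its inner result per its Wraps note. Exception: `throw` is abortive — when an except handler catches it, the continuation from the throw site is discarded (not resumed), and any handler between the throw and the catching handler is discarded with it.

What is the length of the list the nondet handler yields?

Evaluation trace:
choose[3, 1, 0] @ H4
  branch[0] choose=3:
    emit(3) @ H1 ⇒ out+=3
    choose[3, 4, 1] @ H4
      branch[0] choose=3:
        H0 returns (8, 5)
        H1 returns [3, (8, 5)]
        H2 returns [3, (8, 5)]
        H3 returns [3, (8, 5)]
        H4 returns [[3, (8, 5)]]
      branch[1] choose=4:
        H0 returns (8, 5)
        H1 returns [3, (8, 5)]
        H2 returns [3, (8, 5)]
        H3 returns [3, (8, 5)]
        H4 returns [[3, (8, 5)]]
      branch[2] choose=1:
        H0 returns (8, 5)
        H1 returns [3, (8, 5)]
        H2 returns [3, (8, 5)]
        H3 returns [3, (8, 5)]
        H4 returns [[3, (8, 5)]]
  branch[1] choose=1:
    emit(3) @ H1 ⇒ out+=3
    choose[3, 4, 1] @ H4
      branch[0] choose=3:
        H0 returns (6, 5)
        H1 returns [3, (6, 5)]
        H2 returns [3, (6, 5)]
        H3 returns [3, (6, 5)]
        H4 returns [[3, (6, 5)]]
      branch[1] choose=4:
        H0 returns (6, 5)
        H1 returns [3, (6, 5)]
        H2 returns [3, (6, 5)]
        H3 returns [3, (6, 5)]
        H4 returns [[3, (6, 5)]]
      branch[2] choose=1:
        H0 returns (6, 5)
        H1 returns [3, (6, 5)]
        H2 returns [3, (6, 5)]
        H3 returns [3, (6, 5)]
        H4 returns [[3, (6, 5)]]
  branch[2] choose=0:
    emit(3) @ H1 ⇒ out+=3
    choose[3, 4, 1] @ H4
      branch[0] choose=3:
        H0 returns (5, 5)
        H1 returns [3, (5, 5)]
        H2 returns [3, (5, 5)]
        H3 returns [3, (5, 5)]
        H4 returns [[3, (5, 5)]]
      branch[1] choose=4:
        H0 returns (5, 5)
        H1 returns [3, (5, 5)]
        H2 returns [3, (5, 5)]
        H3 returns [3, (5, 5)]
        H4 returns [[3, (5, 5)]]
      branch[2] choose=1:
        H0 returns (5, 5)
        H1 returns [3, (5, 5)]
        H2 returns [3, (5, 5)]
        H3 returns [3, (5, 5)]
        H4 returns [[3, (5, 5)]]
= [[3, (8, 5)], [3, (8, 5)], [3, (8, 5)], [3, (6, 5)], [3, (6, 5)], [3, (6, 5)], [3, (5, 5)], [3, (5, 5)], [3, (5, 5)]]

Answer: 9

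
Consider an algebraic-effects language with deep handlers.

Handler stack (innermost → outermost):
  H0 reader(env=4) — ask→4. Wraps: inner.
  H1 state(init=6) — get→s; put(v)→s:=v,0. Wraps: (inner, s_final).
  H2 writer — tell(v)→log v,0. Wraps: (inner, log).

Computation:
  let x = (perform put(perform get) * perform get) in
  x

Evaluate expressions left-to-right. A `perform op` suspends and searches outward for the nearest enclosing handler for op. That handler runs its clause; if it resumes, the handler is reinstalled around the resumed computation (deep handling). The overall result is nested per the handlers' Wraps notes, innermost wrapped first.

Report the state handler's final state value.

Evaluation trace:
get @ H1 ⇒ 6
put(6) @ H1 ⇒ s:=6
get @ H1 ⇒ 6
H0 returns 0
H1 returns (0, 6)
H2 returns ((0, 6), ())
= ((0, 6), ())

Answer: 6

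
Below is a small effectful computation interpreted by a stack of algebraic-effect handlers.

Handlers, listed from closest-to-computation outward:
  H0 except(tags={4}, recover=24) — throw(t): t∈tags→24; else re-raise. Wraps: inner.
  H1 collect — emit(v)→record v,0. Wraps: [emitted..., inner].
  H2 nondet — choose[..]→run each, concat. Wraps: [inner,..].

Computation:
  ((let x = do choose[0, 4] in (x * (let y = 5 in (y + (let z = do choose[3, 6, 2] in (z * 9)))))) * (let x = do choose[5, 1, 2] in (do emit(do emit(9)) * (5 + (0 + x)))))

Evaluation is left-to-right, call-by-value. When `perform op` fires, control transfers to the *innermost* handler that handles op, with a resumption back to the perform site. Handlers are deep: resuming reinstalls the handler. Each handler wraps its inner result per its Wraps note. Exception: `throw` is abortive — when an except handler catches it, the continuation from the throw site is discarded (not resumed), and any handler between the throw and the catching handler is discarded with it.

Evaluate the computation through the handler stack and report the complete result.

Step-by-step:
choose[0, 4] @ H2
  branch[0] choose=0:
    choose[3, 6, 2] @ H2
      branch[0] choose=3:
        choose[5, 1, 2] @ H2
          branch[0] choose=5:
            emit(9) @ H1 ⇒ out+=9
            emit(0) @ H1 ⇒ out+=0
            H0 returns 0
            H1 returns [9, 0, 0]
            H2 returns [[9, 0, 0]]
          branch[1] choose=1:
            emit(9) @ H1 ⇒ out+=9
            emit(0) @ H1 ⇒ out+=0
            H0 returns 0
            H1 returns [9, 0, 0]
            H2 returns [[9, 0, 0]]
          branch[2] choose=2:
            emit(9) @ H1 ⇒ out+=9
            emit(0) @ H1 ⇒ out+=0
            H0 returns 0
            H1 returns [9, 0, 0]
            H2 returns [[9, 0, 0]]
      branch[1] choose=6:
        choose[5, 1, 2] @ H2
          branch[0] choose=5:
            emit(9) @ H1 ⇒ out+=9
            emit(0) @ H1 ⇒ out+=0
            H0 returns 0
            H1 returns [9, 0, 0]
            H2 returns [[9, 0, 0]]
          branch[1] choose=1:
            emit(9) @ H1 ⇒ out+=9
            emit(0) @ H1 ⇒ out+=0
            H0 returns 0
            H1 returns [9, 0, 0]
            H2 returns [[9, 0, 0]]
          branch[2] choose=2:
            emit(9) @ H1 ⇒ out+=9
            emit(0) @ H1 ⇒ out+=0
            H0 returns 0
            H1 returns [9, 0, 0]
            H2 returns [[9, 0, 0]]
      branch[2] choose=2:
        choose[5, 1, 2] @ H2
          branch[0] choose=5:
            emit(9) @ H1 ⇒ out+=9
            emit(0) @ H1 ⇒ out+=0
            H0 returns 0
            H1 returns [9, 0, 0]
            H2 returns [[9, 0, 0]]
          branch[1] choose=1:
            emit(9) @ H1 ⇒ out+=9
            emit(0) @ H1 ⇒ out+=0
            H0 returns 0
            H1 returns [9, 0, 0]
            H2 returns [[9, 0, 0]]
          branch[2] choose=2:
            emit(9) @ H1 ⇒ out+=9
            emit(0) @ H1 ⇒ out+=0
            H0 returns 0
            H1 returns [9, 0, 0]
            H2 returns [[9, 0, 0]]
  branch[1] choose=4:
    choose[3, 6, 2] @ H2
      branch[0] choose=3:
        choose[5, 1, 2] @ H2
          branch[0] choose=5:
            emit(9) @ H1 ⇒ out+=9
            emit(0) @ H1 ⇒ out+=0
            H0 returns 0
            H1 returns [9, 0, 0]
            H2 returns [[9, 0, 0]]
          branch[1] choose=1:
            emit(9) @ H1 ⇒ out+=9
            emit(0) @ H1 ⇒ out+=0
            H0 returns 0
            H1 returns [9, 0, 0]
            H2 returns [[9, 0, 0]]
          branch[2] choose=2:
            emit(9) @ H1 ⇒ out+=9
            emit(0) @ H1 ⇒ out+=0
            H0 returns 0
            H1 returns [9, 0, 0]
            H2 returns [[9, 0, 0]]
      branch[1] choose=6:
        choose[5, 1, 2] @ H2
          branch[0] choose=5:
            emit(9) @ H1 ⇒ out+=9
            emit(0) @ H1 ⇒ out+=0
            H0 returns 0
            H1 returns [9, 0, 0]
            H2 returns [[9, 0, 0]]
          branch[1] choose=1:
            emit(9) @ H1 ⇒ out+=9
            emit(0) @ H1 ⇒ out+=0
            H0 returns 0
            H1 returns [9, 0, 0]
            H2 returns [[9, 0, 0]]
          branch[2] choose=2:
            emit(9) @ H1 ⇒ out+=9
            emit(0) @ H1 ⇒ out+=0
            H0 returns 0
            H1 returns [9, 0, 0]
            H2 returns [[9, 0, 0]]
      branch[2] choose=2:
        choose[5, 1, 2] @ H2
          branch[0] choose=5:
            emit(9) @ H1 ⇒ out+=9
            emit(0) @ H1 ⇒ out+=0
            H0 returns 0
            H1 returns [9, 0, 0]
            H2 returns [[9, 0, 0]]
          branch[1] choose=1:
            emit(9) @ H1 ⇒ out+=9
            emit(0) @ H1 ⇒ out+=0
            H0 returns 0
            H1 returns [9, 0, 0]
            H2 returns [[9, 0, 0]]
          branch[2] choose=2:
            emit(9) @ H1 ⇒ out+=9
            emit(0) @ H1 ⇒ out+=0
            H0 returns 0
            H1 returns [9, 0, 0]
            H2 returns [[9, 0, 0]]
= [[9, 0, 0], [9, 0, 0], [9, 0, 0], [9, 0, 0], [9, 0, 0], [9, 0, 0], [9, 0, 0], [9, 0, 0], [9, 0, 0], [9, 0, 0], [9, 0, 0], [9, 0, 0], [9, 0, 0], [9, 0, 0], [9, 0, 0], [9, 0, 0], [9, 0, 0], [9, 0, 0]]

Answer: [[9, 0, 0], [9, 0, 0], [9, 0, 0], [9, 0, 0], [9, 0, 0], [9, 0, 0], [9, 0, 0], [9, 0, 0], [9, 0, 0], [9, 0, 0], [9, 0, 0], [9, 0, 0], [9, 0, 0], [9, 0, 0], [9, 0, 0], [9, 0, 0], [9, 0, 0], [9, 0, 0]]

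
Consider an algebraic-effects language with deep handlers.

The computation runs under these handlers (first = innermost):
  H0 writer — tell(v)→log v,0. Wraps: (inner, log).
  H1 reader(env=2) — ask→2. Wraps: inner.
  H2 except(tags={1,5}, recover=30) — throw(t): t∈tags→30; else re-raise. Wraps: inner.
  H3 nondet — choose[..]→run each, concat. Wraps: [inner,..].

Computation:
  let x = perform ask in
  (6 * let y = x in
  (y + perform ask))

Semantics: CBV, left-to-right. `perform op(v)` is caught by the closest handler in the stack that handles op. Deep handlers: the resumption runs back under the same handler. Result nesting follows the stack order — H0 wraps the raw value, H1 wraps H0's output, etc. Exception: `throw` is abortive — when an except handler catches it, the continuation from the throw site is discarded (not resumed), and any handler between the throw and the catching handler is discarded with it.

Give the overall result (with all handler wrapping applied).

Evaluation trace:
ask @ H1 ⇒ 2
ask @ H1 ⇒ 2
H0 returns (24, ())
H1 returns (24, ())
H2 returns (24, ())
H3 returns [(24, ())]
= [(24, ())]

Answer: [(24, ())]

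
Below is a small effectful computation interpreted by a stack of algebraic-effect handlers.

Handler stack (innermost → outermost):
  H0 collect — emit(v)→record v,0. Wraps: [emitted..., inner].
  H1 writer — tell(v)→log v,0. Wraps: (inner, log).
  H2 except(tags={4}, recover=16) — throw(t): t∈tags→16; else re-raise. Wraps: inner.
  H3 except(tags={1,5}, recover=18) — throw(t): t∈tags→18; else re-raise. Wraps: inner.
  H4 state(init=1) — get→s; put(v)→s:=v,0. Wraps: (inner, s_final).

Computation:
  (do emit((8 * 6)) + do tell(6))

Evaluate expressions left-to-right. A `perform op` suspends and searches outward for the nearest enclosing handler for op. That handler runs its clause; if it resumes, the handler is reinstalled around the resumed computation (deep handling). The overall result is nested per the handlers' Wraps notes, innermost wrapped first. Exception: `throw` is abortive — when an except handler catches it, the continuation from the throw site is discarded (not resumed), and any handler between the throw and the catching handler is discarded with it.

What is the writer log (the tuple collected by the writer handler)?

Evaluation trace:
emit(48) @ H0 ⇒ out+=48
tell(6) @ H1 ⇒ log+=6
H0 returns [48, 0]
H1 returns ([48, 0], (6))
H2 returns ([48, 0], (6))
H3 returns ([48, 0], (6))
H4 returns (([48, 0], (6)), 1)
= (([48, 0], (6)), 1)

Answer: (6)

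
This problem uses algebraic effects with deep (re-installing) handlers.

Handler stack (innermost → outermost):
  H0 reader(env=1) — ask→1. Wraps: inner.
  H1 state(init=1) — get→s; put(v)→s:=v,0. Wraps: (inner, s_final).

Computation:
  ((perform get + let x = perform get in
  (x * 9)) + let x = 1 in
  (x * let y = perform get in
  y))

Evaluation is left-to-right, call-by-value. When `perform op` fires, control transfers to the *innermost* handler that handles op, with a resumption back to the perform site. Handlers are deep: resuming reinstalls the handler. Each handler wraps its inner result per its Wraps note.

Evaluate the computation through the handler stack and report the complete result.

Answer: (11, 1)

Working:
get @ H1 ⇒ 1
get @ H1 ⇒ 1
get @ H1 ⇒ 1
H0 returns 11
H1 returns (11, 1)
= (11, 1)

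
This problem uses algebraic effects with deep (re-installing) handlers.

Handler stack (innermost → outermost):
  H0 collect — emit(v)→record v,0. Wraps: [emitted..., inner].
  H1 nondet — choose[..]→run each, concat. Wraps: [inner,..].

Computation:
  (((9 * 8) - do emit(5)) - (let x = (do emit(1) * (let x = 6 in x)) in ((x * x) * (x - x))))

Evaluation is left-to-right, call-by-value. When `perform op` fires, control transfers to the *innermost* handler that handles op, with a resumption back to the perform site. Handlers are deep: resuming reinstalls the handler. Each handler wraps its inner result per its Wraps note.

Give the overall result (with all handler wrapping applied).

Step-by-step:
emit(5) @ H0 ⇒ out+=5
emit(1) @ H0 ⇒ out+=1
H0 returns [5, 1, 72]
H1 returns [[5, 1, 72]]
= [[5, 1, 72]]

Answer: [[5, 1, 72]]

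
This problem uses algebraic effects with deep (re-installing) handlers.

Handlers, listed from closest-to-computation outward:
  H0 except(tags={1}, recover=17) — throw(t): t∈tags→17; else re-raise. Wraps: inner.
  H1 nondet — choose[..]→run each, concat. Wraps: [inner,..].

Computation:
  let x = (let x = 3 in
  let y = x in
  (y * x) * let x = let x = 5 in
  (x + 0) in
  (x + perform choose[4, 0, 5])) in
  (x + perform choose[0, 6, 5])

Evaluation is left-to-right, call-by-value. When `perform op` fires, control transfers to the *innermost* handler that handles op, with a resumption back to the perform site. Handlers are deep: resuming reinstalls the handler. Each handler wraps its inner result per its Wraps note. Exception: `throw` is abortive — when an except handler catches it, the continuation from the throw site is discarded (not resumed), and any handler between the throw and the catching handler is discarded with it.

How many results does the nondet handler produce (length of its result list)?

Answer: 9

Step-by-step:
choose[4, 0, 5] @ H1
  branch[0] choose=4:
    choose[0, 6, 5] @ H1
      branch[0] choose=0:
        H0 returns 81
        H1 returns [81]
      branch[1] choose=6:
        H0 returns 87
        H1 returns [87]
      branch[2] choose=5:
        H0 returns 86
        H1 returns [86]
  branch[1] choose=0:
    choose[0, 6, 5] @ H1
      branch[0] choose=0:
        H0 returns 45
        H1 returns [45]
      branch[1] choose=6:
        H0 returns 51
        H1 returns [51]
      branch[2] choose=5:
        H0 returns 50
        H1 returns [50]
  branch[2] choose=5:
    choose[0, 6, 5] @ H1
      branch[0] choose=0:
        H0 returns 90
        H1 returns [90]
      branch[1] choose=6:
        H0 returns 96
        H1 returns [96]
      branch[2] choose=5:
        H0 returns 95
        H1 returns [95]
= [81, 87, 86, 45, 51, 50, 90, 96, 95]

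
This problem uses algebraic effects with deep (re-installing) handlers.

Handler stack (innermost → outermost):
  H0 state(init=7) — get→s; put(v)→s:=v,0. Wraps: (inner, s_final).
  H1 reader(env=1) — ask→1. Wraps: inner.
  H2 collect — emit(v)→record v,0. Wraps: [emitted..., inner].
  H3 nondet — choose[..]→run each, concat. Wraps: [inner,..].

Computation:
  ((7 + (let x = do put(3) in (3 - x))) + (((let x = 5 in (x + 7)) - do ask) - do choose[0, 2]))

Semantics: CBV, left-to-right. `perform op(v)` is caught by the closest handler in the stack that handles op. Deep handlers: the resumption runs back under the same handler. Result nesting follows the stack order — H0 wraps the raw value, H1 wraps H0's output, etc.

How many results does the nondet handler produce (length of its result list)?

Step-by-step:
put(3) @ H0 ⇒ s:=3
ask @ H1 ⇒ 1
choose[0, 2] @ H3
  branch[0] choose=0:
    H0 returns (21, 3)
    H1 returns (21, 3)
    H2 returns [(21, 3)]
    H3 returns [[(21, 3)]]
  branch[1] choose=2:
    H0 returns (19, 3)
    H1 returns (19, 3)
    H2 returns [(19, 3)]
    H3 returns [[(19, 3)]]
= [[(21, 3)], [(19, 3)]]

Answer: 2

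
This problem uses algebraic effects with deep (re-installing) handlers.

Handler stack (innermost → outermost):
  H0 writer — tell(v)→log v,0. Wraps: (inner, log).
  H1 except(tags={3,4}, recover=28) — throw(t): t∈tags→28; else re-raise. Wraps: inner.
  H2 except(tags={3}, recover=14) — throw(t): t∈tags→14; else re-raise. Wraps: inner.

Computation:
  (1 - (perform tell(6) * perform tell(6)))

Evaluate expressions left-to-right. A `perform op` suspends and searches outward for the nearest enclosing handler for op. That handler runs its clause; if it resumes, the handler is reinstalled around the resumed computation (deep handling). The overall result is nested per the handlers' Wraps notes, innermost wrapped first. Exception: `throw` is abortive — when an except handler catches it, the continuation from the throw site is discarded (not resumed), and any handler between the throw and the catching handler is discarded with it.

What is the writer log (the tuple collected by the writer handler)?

Evaluation trace:
tell(6) @ H0 ⇒ log+=6
tell(6) @ H0 ⇒ log+=6
H0 returns (1, (6, 6))
H1 returns (1, (6, 6))
H2 returns (1, (6, 6))
= (1, (6, 6))

Answer: (6, 6)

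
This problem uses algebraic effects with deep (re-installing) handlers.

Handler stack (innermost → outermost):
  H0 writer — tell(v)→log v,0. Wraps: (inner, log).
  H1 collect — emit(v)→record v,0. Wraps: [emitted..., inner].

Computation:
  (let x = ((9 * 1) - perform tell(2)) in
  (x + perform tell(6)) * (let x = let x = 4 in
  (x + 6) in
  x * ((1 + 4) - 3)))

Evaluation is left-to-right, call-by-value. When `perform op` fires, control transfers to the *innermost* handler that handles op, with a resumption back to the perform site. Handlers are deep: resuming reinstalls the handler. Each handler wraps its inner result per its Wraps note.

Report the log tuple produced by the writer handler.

Answer: (2, 6)

Step-by-step:
tell(2) @ H0 ⇒ log+=2
tell(6) @ H0 ⇒ log+=6
H0 returns (180, (2, 6))
H1 returns [(180, (2, 6))]
= [(180, (2, 6))]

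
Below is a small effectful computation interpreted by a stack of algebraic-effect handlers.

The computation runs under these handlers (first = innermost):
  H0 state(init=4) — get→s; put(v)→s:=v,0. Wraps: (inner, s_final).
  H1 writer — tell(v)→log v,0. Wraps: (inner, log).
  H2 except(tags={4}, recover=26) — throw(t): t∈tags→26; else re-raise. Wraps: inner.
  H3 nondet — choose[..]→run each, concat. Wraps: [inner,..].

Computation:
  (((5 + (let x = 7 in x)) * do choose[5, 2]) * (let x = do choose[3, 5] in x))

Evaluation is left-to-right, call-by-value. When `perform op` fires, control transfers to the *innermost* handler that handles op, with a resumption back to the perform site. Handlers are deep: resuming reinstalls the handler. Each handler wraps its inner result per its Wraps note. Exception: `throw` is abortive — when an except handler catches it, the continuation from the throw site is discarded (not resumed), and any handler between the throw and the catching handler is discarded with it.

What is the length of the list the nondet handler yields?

Evaluation trace:
choose[5, 2] @ H3
  branch[0] choose=5:
    choose[3, 5] @ H3
      branch[0] choose=3:
        H0 returns (180, 4)
        H1 returns ((180, 4), ())
        H2 returns ((180, 4), ())
        H3 returns [((180, 4), ())]
      branch[1] choose=5:
        H0 returns (300, 4)
        H1 returns ((300, 4), ())
        H2 returns ((300, 4), ())
        H3 returns [((300, 4), ())]
  branch[1] choose=2:
    choose[3, 5] @ H3
      branch[0] choose=3:
        H0 returns (72, 4)
        H1 returns ((72, 4), ())
        H2 returns ((72, 4), ())
        H3 returns [((72, 4), ())]
      branch[1] choose=5:
        H0 returns (120, 4)
        H1 returns ((120, 4), ())
        H2 returns ((120, 4), ())
        H3 returns [((120, 4), ())]
= [((180, 4), ()), ((300, 4), ()), ((72, 4), ()), ((120, 4), ())]

Answer: 4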